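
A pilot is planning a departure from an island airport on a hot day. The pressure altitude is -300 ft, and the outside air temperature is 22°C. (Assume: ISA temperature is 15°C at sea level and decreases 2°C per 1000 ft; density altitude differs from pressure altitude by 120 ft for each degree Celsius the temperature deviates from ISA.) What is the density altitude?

ISA temperature at -300 ft = 15 − 2 × (-300/1000) = 15.6°C.
ISA deviation = 22 − 15.6 = +6.4°C.
Density altitude = -300 + 120 × (6.4) = -300 + (+768) = 468 ft.

468 ft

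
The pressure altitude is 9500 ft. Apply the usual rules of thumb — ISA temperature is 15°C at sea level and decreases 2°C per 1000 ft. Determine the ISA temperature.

ISA temperature = 15 − 2 × (9500/1000) = 15 − 19 = -4°C.

-4°C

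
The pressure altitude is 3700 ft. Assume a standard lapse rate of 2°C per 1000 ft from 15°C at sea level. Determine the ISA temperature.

ISA temperature = 15 − 2 × (3700/1000) = 15 − 7.4 = 7.6°C.

7.6°C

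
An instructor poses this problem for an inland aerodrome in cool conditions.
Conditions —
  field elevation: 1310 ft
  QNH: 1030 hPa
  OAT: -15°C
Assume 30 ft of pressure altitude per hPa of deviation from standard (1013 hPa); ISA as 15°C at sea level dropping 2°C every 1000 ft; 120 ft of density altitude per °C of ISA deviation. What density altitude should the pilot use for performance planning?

-2608 ft

Pressure altitude = 1310 + (1013 − 1030) × 30 = 1310 + (-510) = 800 ft.
ISA temperature at 800 ft = 15 − 2 × (800/1000) = 13.4°C.
ISA deviation = -15 − 13.4 = -28.4°C.
Density altitude = 800 + 120 × (-28.4) = -2608 ft.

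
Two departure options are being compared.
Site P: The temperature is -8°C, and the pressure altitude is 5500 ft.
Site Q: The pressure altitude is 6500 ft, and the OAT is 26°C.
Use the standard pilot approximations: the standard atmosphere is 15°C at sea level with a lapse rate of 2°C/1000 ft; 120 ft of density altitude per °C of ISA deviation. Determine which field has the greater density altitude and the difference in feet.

Site P: ISA temp = 4°C, deviation -12°C, DA = 5500 + 120 × (-12) = 4060 ft.
Site Q: ISA temp = 2°C, deviation +24°C, DA = 6500 + 120 × 24 = 9380 ft.
Site Q is higher by 9380 − 4060 = 5320 ft.

Site Q by 5320 ft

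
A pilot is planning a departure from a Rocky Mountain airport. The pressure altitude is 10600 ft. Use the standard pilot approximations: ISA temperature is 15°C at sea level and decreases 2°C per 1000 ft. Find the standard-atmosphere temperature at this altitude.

ISA temperature = 15 − 2 × (10600/1000) = 15 − 21.2 = -6.2°C.

-6.2°C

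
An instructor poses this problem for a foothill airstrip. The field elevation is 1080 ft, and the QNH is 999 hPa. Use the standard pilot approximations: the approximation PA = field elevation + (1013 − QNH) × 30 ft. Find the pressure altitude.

1500 ft

Pressure correction = (1013 − 999) × 30 = +420 ft.
Pressure altitude = 1080 + (+420) = 1500 ft.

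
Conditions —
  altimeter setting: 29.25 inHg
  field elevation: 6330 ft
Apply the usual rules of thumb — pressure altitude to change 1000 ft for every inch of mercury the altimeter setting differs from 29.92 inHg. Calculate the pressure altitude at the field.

7000 ft

Pressure correction = (29.92 − 29.25) × 1000 = +670 ft.
Pressure altitude = 6330 + (+670) = 7000 ft.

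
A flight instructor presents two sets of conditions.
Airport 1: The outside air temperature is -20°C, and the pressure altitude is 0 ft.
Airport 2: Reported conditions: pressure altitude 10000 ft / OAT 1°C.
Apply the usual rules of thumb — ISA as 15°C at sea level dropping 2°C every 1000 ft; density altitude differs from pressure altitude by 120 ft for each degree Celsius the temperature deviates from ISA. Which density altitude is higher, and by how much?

Airport 2 by 14920 ft

Airport 1: ISA temp = 15°C, deviation -35°C, DA = 0 + 120 × (-35) = -4200 ft.
Airport 2: ISA temp = -5°C, deviation +6°C, DA = 10000 + 120 × 6 = 10720 ft.
Airport 2 is higher by 10720 − (-4200) = 14920 ft.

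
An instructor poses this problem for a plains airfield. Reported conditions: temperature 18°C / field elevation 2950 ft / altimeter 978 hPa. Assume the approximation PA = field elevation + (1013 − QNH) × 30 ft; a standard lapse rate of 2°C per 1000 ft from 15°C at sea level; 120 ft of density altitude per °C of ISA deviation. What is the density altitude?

Pressure altitude = 2950 + (1013 − 978) × 30 = 2950 + (+1050) = 4000 ft.
ISA temperature at 4000 ft = 15 − 2 × (4000/1000) = 7°C.
ISA deviation = 18 − 7 = +11°C.
Density altitude = 4000 + 120 × (11) = 5320 ft.

5320 ft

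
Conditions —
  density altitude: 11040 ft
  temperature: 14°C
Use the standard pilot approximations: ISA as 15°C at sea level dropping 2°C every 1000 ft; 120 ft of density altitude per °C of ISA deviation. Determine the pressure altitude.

DA = PA + 120 × (OAT − (15 − 2·PA/1000)) = PA + 120·OAT − 1800 + 0.24·PA = 1.24·PA + 120·OAT − 1800.
So 1.24·PA = 11040 − 120 × 14 + 1800 = 11160.
PA = 11160 / 1.24 = 9000 ft.

9000 ft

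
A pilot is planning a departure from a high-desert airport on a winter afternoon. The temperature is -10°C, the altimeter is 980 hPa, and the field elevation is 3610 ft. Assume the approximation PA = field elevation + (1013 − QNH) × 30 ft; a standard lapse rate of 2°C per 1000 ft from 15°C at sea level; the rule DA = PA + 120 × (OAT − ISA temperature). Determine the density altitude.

Pressure altitude = 3610 + (1013 − 980) × 30 = 3610 + (+990) = 4600 ft.
ISA temperature at 4600 ft = 15 − 2 × (4600/1000) = 5.8°C.
ISA deviation = -10 − 5.8 = -15.8°C.
Density altitude = 4600 + 120 × (-15.8) = 2704 ft.

2704 ft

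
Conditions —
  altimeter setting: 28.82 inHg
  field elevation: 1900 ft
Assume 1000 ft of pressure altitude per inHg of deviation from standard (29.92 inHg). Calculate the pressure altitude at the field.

3000 ft

Pressure correction = (29.92 − 28.82) × 1000 = +1100 ft.
Pressure altitude = 1900 + (+1100) = 3000 ft.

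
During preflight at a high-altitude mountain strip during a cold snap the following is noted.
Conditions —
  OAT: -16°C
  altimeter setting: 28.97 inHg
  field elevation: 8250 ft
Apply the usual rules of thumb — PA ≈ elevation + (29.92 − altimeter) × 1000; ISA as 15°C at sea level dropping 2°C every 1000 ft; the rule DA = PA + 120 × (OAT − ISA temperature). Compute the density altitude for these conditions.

7688 ft

Pressure altitude = 8250 + (29.92 − 28.97) × 1000 = 8250 + (+950) = 9200 ft.
ISA temperature at 9200 ft = 15 − 2 × (9200/1000) = -3.4°C.
ISA deviation = -16 − (-3.4) = -12.6°C.
Density altitude = 9200 + 120 × (-12.6) = 7688 ft.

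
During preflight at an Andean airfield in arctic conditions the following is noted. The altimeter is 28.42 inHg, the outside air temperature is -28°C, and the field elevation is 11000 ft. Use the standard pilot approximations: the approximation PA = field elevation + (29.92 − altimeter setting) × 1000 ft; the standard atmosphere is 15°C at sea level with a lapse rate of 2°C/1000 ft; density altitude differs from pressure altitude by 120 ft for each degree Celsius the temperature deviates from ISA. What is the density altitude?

10340 ft

Pressure altitude = 11000 + (29.92 − 28.42) × 1000 = 11000 + (+1500) = 12500 ft.
ISA temperature at 12500 ft = 15 − 2 × (12500/1000) = -10°C.
ISA deviation = -28 − (-10) = -18°C.
Density altitude = 12500 + 120 × (-18) = 10340 ft.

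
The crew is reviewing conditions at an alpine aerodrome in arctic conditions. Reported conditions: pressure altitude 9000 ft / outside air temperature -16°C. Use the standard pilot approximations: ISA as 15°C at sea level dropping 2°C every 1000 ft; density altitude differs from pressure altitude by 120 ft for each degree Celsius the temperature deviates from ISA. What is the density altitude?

ISA temperature at 9000 ft = 15 − 2 × (9000/1000) = -3°C.
ISA deviation = -16 − (-3) = -13°C.
Density altitude = 9000 + 120 × (-13) = 9000 + (-1560) = 7440 ft.

7440 ft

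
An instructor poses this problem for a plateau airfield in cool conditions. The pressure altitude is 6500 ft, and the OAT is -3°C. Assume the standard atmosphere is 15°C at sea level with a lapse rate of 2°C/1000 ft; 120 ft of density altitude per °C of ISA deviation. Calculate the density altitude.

ISA temperature at 6500 ft = 15 − 2 × (6500/1000) = 2°C.
ISA deviation = -3 − 2 = -5°C.
Density altitude = 6500 + 120 × (-5) = 6500 + (-600) = 5900 ft.

5900 ft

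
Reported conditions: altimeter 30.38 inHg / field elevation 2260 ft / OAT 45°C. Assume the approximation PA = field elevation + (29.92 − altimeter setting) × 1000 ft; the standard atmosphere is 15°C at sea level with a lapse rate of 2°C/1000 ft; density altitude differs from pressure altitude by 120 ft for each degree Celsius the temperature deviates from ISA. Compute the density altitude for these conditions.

Pressure altitude = 2260 + (29.92 − 30.38) × 1000 = 2260 + (-460) = 1800 ft.
ISA temperature at 1800 ft = 15 − 2 × (1800/1000) = 11.4°C.
ISA deviation = 45 − 11.4 = +33.6°C.
Density altitude = 1800 + 120 × (33.6) = 5832 ft.

5832 ft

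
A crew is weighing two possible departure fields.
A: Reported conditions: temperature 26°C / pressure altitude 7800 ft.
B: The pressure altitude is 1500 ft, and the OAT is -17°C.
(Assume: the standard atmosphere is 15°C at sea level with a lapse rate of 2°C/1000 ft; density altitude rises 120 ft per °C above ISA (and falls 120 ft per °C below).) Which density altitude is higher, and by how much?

A: ISA temp = -0.6°C, deviation +26.6°C, DA = 7800 + 120 × 26.6 = 10992 ft.
B: ISA temp = 12°C, deviation -29°C, DA = 1500 + 120 × (-29) = -1980 ft.
A is higher by 10992 − (-1980) = 12972 ft.

A by 12972 ft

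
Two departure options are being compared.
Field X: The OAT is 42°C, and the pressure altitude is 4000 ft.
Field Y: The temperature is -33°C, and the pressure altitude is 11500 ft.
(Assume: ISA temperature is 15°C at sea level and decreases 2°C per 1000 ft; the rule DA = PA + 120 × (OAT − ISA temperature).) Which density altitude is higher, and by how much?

Field X: ISA temp = 7°C, deviation +35°C, DA = 4000 + 120 × 35 = 8200 ft.
Field Y: ISA temp = -8°C, deviation -25°C, DA = 11500 + 120 × (-25) = 8500 ft.
Field Y is higher by 8500 − 8200 = 300 ft.

Field Y by 300 ft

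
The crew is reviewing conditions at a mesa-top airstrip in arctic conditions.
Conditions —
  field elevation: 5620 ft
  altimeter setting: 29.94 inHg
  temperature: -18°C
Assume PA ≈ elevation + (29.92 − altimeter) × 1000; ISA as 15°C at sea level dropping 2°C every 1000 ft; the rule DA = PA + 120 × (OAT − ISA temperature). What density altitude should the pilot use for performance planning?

2984 ft

Pressure altitude = 5620 + (29.92 − 29.94) × 1000 = 5620 + (-20) = 5600 ft.
ISA temperature at 5600 ft = 15 − 2 × (5600/1000) = 3.8°C.
ISA deviation = -18 − 3.8 = -21.8°C.
Density altitude = 5600 + 120 × (-21.8) = 2984 ft.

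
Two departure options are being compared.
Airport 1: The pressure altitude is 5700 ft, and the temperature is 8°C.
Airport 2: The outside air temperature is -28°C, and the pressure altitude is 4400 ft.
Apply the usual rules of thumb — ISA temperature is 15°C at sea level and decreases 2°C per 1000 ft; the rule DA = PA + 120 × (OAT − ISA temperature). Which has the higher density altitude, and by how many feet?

Airport 1 by 5932 ft

Airport 1: ISA temp = 3.6°C, deviation +4.4°C, DA = 5700 + 120 × 4.4 = 6228 ft.
Airport 2: ISA temp = 6.2°C, deviation -34.2°C, DA = 4400 + 120 × (-34.2) = 296 ft.
Airport 1 is higher by 6228 − 296 = 5932 ft.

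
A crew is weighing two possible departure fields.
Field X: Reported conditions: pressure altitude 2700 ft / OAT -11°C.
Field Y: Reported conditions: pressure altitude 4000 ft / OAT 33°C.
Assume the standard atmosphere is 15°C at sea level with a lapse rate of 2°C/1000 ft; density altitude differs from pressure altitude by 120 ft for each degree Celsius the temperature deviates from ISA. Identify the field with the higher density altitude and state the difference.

Field Y by 6892 ft

Field X: ISA temp = 9.6°C, deviation -20.6°C, DA = 2700 + 120 × (-20.6) = 228 ft.
Field Y: ISA temp = 7°C, deviation +26°C, DA = 4000 + 120 × 26 = 7120 ft.
Field Y is higher by 7120 − 228 = 6892 ft.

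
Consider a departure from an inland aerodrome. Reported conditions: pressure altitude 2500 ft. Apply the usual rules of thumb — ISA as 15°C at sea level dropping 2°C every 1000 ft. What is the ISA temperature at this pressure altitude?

ISA temperature = 15 − 2 × (2500/1000) = 15 − 5 = 10°C.

10°C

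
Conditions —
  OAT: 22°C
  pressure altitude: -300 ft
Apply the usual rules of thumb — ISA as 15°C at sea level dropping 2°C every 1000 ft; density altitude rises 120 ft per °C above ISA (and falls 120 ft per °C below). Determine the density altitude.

ISA temperature at -300 ft = 15 − 2 × (-300/1000) = 15.6°C.
ISA deviation = 22 − 15.6 = +6.4°C.
Density altitude = -300 + 120 × (6.4) = -300 + (+768) = 468 ft.

468 ft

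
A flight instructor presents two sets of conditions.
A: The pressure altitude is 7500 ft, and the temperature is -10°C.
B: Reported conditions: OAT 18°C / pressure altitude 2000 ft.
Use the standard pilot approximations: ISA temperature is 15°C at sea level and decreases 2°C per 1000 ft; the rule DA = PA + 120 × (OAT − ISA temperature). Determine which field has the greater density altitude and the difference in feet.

A by 3460 ft

A: ISA temp = 0°C, deviation -10°C, DA = 7500 + 120 × (-10) = 6300 ft.
B: ISA temp = 11°C, deviation +7°C, DA = 2000 + 120 × 7 = 2840 ft.
A is higher by 6300 − 2840 = 3460 ft.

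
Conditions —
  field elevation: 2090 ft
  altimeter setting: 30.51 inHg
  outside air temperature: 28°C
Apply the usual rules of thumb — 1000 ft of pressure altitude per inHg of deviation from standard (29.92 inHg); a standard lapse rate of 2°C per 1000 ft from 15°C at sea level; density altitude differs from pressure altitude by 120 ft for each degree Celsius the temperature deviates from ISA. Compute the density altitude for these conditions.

3420 ft

Pressure altitude = 2090 + (29.92 − 30.51) × 1000 = 2090 + (-590) = 1500 ft.
ISA temperature at 1500 ft = 15 − 2 × (1500/1000) = 12°C.
ISA deviation = 28 − 12 = +16°C.
Density altitude = 1500 + 120 × (16) = 3420 ft.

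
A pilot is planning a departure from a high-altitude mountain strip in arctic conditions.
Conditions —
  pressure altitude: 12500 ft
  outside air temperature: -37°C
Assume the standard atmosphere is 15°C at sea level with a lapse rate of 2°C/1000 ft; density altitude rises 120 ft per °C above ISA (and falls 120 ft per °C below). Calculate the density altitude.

ISA temperature at 12500 ft = 15 − 2 × (12500/1000) = -10°C.
ISA deviation = -37 − (-10) = -27°C.
Density altitude = 12500 + 120 × (-27) = 12500 + (-3240) = 9260 ft.

9260 ft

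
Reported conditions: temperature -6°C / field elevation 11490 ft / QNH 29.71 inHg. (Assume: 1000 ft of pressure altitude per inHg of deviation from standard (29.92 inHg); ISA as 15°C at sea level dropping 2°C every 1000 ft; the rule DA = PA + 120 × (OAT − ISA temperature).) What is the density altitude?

11988 ft

Pressure altitude = 11490 + (29.92 − 29.71) × 1000 = 11490 + (+210) = 11700 ft.
ISA temperature at 11700 ft = 15 − 2 × (11700/1000) = -8.4°C.
ISA deviation = -6 − (-8.4) = +2.4°C.
Density altitude = 11700 + 120 × (2.4) = 11988 ft.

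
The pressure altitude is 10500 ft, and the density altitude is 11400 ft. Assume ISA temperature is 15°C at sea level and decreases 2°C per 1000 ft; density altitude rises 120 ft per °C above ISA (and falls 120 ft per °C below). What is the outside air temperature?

1.5°C

Density altitude − pressure altitude = 11400 − 10500 = +900 ft.
At 120 ft/°C that is an ISA deviation of 900/120 = +7.5°C.
ISA temperature at 10500 ft = 15 − 2 × (10500/1000) = -6°C.
OAT = ISA + deviation = -6 + (+7.5) = 1.5°C.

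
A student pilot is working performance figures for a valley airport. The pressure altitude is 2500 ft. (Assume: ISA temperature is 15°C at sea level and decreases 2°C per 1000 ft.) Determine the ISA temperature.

10°C

ISA temperature = 15 − 2 × (2500/1000) = 15 − 5 = 10°C.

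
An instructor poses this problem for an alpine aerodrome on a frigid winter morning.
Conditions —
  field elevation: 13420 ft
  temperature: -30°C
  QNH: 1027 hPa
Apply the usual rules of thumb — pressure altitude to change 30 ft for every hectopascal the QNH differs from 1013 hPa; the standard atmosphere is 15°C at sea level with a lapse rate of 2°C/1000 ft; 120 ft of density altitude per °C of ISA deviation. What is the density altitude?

Pressure altitude = 13420 + (1013 − 1027) × 30 = 13420 + (-420) = 13000 ft.
ISA temperature at 13000 ft = 15 − 2 × (13000/1000) = -11°C.
ISA deviation = -30 − (-11) = -19°C.
Density altitude = 13000 + 120 × (-19) = 10720 ft.

10720 ft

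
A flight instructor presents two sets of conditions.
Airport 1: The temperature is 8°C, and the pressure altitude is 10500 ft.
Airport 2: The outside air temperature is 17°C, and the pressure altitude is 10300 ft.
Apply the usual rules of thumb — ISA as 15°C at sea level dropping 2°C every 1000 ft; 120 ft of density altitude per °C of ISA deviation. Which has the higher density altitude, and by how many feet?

Airport 2 by 832 ft

Airport 1: ISA temp = -6°C, deviation +14°C, DA = 10500 + 120 × 14 = 12180 ft.
Airport 2: ISA temp = -5.6°C, deviation +22.6°C, DA = 10300 + 120 × 22.6 = 13012 ft.
Airport 2 is higher by 13012 − 12180 = 832 ft.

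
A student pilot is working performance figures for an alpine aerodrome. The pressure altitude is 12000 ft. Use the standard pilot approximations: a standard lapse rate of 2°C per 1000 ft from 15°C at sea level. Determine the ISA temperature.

ISA temperature = 15 − 2 × (12000/1000) = 15 − 24 = -9°C.

-9°C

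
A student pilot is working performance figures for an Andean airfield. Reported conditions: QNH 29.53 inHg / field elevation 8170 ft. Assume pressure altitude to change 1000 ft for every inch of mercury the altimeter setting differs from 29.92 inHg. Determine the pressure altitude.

8560 ft

Pressure correction = (29.92 − 29.53) × 1000 = +390 ft.
Pressure altitude = 8170 + (+390) = 8560 ft.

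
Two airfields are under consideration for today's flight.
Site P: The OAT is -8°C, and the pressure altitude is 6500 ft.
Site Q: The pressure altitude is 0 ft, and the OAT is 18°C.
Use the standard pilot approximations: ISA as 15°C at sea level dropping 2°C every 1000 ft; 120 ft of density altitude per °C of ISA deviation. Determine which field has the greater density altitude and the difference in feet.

Site P by 4940 ft

Site P: ISA temp = 2°C, deviation -10°C, DA = 6500 + 120 × (-10) = 5300 ft.
Site Q: ISA temp = 15°C, deviation +3°C, DA = 0 + 120 × 3 = 360 ft.
Site P is higher by 5300 − 360 = 4940 ft.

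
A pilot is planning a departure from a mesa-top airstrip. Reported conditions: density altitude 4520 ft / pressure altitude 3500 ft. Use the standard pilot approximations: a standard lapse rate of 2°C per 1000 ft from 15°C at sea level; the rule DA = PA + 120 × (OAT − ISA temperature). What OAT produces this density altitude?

Density altitude − pressure altitude = 4520 − 3500 = +1020 ft.
At 120 ft/°C that is an ISA deviation of 1020/120 = +8.5°C.
ISA temperature at 3500 ft = 15 − 2 × (3500/1000) = 8°C.
OAT = ISA + deviation = 8 + (+8.5) = 16.5°C.

16.5°C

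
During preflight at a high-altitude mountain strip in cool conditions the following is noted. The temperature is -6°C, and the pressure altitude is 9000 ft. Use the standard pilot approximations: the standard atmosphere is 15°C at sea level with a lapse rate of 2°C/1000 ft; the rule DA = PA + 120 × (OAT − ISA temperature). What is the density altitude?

ISA temperature at 9000 ft = 15 − 2 × (9000/1000) = -3°C.
ISA deviation = -6 − (-3) = -3°C.
Density altitude = 9000 + 120 × (-3) = 9000 + (-360) = 8640 ft.

8640 ft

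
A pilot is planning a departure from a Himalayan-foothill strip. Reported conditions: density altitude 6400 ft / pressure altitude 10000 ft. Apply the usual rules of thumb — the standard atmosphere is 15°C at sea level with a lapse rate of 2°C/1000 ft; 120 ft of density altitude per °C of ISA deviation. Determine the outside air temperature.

Density altitude − pressure altitude = 6400 − 10000 = -3600 ft.
At 120 ft/°C that is an ISA deviation of -3600/120 = -30°C.
ISA temperature at 10000 ft = 15 − 2 × (10000/1000) = -5°C.
OAT = ISA + deviation = -5 + (-30) = -35°C.

-35°C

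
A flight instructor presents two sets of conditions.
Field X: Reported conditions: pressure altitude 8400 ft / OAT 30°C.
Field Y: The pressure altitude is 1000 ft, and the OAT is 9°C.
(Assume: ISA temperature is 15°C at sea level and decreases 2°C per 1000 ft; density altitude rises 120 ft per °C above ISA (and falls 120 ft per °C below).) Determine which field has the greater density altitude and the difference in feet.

Field X: ISA temp = -1.8°C, deviation +31.8°C, DA = 8400 + 120 × 31.8 = 12216 ft.
Field Y: ISA temp = 13°C, deviation -4°C, DA = 1000 + 120 × (-4) = 520 ft.
Field X is higher by 12216 − 520 = 11696 ft.

Field X by 11696 ft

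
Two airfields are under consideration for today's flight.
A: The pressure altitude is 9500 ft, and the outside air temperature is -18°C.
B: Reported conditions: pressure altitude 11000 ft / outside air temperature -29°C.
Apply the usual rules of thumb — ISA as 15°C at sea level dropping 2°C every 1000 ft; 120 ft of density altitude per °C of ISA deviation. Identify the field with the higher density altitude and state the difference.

B by 540 ft

A: ISA temp = -4°C, deviation -14°C, DA = 9500 + 120 × (-14) = 7820 ft.
B: ISA temp = -7°C, deviation -22°C, DA = 11000 + 120 × (-22) = 8360 ft.
B is higher by 8360 − 7820 = 540 ft.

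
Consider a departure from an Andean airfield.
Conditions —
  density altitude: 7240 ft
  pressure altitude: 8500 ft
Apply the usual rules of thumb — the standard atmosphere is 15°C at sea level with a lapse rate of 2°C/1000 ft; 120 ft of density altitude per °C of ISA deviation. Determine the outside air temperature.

-12.5°C

Density altitude − pressure altitude = 7240 − 8500 = -1260 ft.
At 120 ft/°C that is an ISA deviation of -1260/120 = -10.5°C.
ISA temperature at 8500 ft = 15 − 2 × (8500/1000) = -2°C.
OAT = ISA + deviation = -2 + (-10.5) = -12.5°C.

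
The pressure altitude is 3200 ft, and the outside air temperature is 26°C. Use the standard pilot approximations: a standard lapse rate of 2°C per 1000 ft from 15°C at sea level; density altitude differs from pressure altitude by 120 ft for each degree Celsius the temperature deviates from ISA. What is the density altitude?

ISA temperature at 3200 ft = 15 − 2 × (3200/1000) = 8.6°C.
ISA deviation = 26 − 8.6 = +17.4°C.
Density altitude = 3200 + 120 × (17.4) = 3200 + (+2088) = 5288 ft.

5288 ft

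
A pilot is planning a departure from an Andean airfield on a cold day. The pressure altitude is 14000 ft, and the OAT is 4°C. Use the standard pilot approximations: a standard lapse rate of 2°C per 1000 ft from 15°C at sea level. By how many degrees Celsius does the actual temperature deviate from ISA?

ISA+17°C

ISA temperature at 14000 ft = 15 − 2 × (14000/1000) = -13°C.
Deviation = OAT − ISA = 4 − (-13) = +17°C.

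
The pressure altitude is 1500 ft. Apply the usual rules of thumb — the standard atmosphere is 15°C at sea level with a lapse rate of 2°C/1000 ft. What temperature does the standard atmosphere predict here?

12°C

ISA temperature = 15 − 2 × (1500/1000) = 15 − 3 = 12°C.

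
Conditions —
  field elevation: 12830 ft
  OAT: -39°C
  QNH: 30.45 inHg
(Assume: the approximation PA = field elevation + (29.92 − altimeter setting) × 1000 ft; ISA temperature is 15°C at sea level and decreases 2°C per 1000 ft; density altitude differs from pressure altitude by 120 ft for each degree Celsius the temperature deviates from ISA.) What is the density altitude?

Pressure altitude = 12830 + (29.92 − 30.45) × 1000 = 12830 + (-530) = 12300 ft.
ISA temperature at 12300 ft = 15 − 2 × (12300/1000) = -9.6°C.
ISA deviation = -39 − (-9.6) = -29.4°C.
Density altitude = 12300 + 120 × (-29.4) = 8772 ft.

8772 ft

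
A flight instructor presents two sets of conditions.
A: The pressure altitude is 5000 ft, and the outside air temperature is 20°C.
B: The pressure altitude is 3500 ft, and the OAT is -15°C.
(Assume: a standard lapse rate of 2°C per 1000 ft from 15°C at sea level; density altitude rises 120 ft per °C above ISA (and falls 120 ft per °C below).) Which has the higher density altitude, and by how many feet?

A: ISA temp = 5°C, deviation +15°C, DA = 5000 + 120 × 15 = 6800 ft.
B: ISA temp = 8°C, deviation -23°C, DA = 3500 + 120 × (-23) = 740 ft.
A is higher by 6800 − 740 = 6060 ft.

A by 6060 ft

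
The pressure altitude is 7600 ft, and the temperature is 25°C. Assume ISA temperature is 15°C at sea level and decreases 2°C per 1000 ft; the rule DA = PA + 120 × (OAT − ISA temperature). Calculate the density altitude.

ISA temperature at 7600 ft = 15 − 2 × (7600/1000) = -0.2°C.
ISA deviation = 25 − (-0.2) = +25.2°C.
Density altitude = 7600 + 120 × (25.2) = 7600 + (+3024) = 10624 ft.

10624 ft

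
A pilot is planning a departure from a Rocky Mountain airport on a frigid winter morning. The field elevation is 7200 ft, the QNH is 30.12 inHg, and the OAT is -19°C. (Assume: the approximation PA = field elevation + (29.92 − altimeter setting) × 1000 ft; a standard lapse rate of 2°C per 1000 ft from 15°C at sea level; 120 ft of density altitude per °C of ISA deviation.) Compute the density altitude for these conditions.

Pressure altitude = 7200 + (29.92 − 30.12) × 1000 = 7200 + (-200) = 7000 ft.
ISA temperature at 7000 ft = 15 − 2 × (7000/1000) = 1°C.
ISA deviation = -19 − 1 = -20°C.
Density altitude = 7000 + 120 × (-20) = 4600 ft.

4600 ft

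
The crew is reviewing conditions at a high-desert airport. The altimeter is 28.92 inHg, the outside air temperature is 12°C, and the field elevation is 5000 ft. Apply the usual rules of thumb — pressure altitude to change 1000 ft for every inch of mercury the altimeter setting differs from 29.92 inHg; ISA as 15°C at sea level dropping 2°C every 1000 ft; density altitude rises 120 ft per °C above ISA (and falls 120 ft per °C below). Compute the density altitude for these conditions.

Pressure altitude = 5000 + (29.92 − 28.92) × 1000 = 5000 + (+1000) = 6000 ft.
ISA temperature at 6000 ft = 15 − 2 × (6000/1000) = 3°C.
ISA deviation = 12 − 3 = +9°C.
Density altitude = 6000 + 120 × (9) = 7080 ft.

7080 ft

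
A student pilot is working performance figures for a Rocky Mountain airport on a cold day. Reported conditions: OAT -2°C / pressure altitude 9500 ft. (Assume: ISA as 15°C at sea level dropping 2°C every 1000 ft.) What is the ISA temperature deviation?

ISA+2°C

ISA temperature at 9500 ft = 15 − 2 × (9500/1000) = -4°C.
Deviation = OAT − ISA = -2 − (-4) = +2°C.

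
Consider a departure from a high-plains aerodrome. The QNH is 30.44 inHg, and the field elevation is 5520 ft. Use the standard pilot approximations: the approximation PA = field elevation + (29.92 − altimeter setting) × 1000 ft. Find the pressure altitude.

Pressure correction = (29.92 − 30.44) × 1000 = -520 ft.
Pressure altitude = 5520 + (-520) = 5000 ft.

5000 ft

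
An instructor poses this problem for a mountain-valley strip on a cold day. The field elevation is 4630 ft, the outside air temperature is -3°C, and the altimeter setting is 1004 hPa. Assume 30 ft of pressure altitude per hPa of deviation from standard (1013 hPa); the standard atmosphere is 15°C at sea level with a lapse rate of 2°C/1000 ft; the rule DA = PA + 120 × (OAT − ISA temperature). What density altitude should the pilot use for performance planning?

3916 ft

Pressure altitude = 4630 + (1013 − 1004) × 30 = 4630 + (+270) = 4900 ft.
ISA temperature at 4900 ft = 15 − 2 × (4900/1000) = 5.2°C.
ISA deviation = -3 − 5.2 = -8.2°C.
Density altitude = 4900 + 120 × (-8.2) = 3916 ft.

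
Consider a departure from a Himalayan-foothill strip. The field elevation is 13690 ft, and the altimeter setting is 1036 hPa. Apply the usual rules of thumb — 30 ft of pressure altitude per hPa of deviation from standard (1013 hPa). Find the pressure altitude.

13000 ft

Pressure correction = (1013 − 1036) × 30 = -690 ft.
Pressure altitude = 13690 + (-690) = 13000 ft.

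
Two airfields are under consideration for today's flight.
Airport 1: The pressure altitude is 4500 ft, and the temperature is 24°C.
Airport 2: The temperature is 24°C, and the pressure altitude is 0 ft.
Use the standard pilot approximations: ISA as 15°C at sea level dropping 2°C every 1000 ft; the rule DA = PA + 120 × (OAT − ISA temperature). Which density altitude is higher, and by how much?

Airport 1: ISA temp = 6°C, deviation +18°C, DA = 4500 + 120 × 18 = 6660 ft.
Airport 2: ISA temp = 15°C, deviation +9°C, DA = 0 + 120 × 9 = 1080 ft.
Airport 1 is higher by 6660 − 1080 = 5580 ft.

Airport 1 by 5580 ft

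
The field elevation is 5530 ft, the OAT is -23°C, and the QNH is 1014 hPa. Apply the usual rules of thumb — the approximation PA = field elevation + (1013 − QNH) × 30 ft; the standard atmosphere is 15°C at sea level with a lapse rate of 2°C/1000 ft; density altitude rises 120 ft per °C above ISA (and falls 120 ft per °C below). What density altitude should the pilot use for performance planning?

2260 ft

Pressure altitude = 5530 + (1013 − 1014) × 30 = 5530 + (-30) = 5500 ft.
ISA temperature at 5500 ft = 15 − 2 × (5500/1000) = 4°C.
ISA deviation = -23 − 4 = -27°C.
Density altitude = 5500 + 120 × (-27) = 2260 ft.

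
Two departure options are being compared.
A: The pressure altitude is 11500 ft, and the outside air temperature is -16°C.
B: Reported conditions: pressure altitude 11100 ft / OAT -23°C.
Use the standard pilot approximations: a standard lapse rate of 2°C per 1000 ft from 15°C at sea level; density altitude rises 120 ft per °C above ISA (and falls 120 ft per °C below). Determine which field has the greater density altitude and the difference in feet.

A by 1336 ft

A: ISA temp = -8°C, deviation -8°C, DA = 11500 + 120 × (-8) = 10540 ft.
B: ISA temp = -7.2°C, deviation -15.8°C, DA = 11100 + 120 × (-15.8) = 9204 ft.
A is higher by 10540 − 9204 = 1336 ft.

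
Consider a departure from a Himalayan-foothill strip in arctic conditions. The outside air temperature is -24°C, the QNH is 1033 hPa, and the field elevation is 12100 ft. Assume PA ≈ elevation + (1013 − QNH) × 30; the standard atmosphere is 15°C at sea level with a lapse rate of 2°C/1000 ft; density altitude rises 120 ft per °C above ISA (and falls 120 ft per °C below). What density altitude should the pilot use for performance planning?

Pressure altitude = 12100 + (1013 − 1033) × 30 = 12100 + (-600) = 11500 ft.
ISA temperature at 11500 ft = 15 − 2 × (11500/1000) = -8°C.
ISA deviation = -24 − (-8) = -16°C.
Density altitude = 11500 + 120 × (-16) = 9580 ft.

9580 ft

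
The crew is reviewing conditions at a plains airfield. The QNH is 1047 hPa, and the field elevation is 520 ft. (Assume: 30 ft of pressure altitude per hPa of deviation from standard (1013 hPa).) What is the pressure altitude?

-500 ft

Pressure correction = (1013 − 1047) × 30 = -1020 ft.
Pressure altitude = 520 + (-1020) = -500 ft.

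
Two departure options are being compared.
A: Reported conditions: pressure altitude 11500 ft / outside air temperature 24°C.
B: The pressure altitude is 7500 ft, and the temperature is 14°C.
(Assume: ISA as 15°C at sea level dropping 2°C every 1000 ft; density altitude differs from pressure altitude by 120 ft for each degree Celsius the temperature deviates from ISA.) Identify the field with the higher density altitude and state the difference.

A: ISA temp = -8°C, deviation +32°C, DA = 11500 + 120 × 32 = 15340 ft.
B: ISA temp = 0°C, deviation +14°C, DA = 7500 + 120 × 14 = 9180 ft.
A is higher by 15340 − 9180 = 6160 ft.

A by 6160 ft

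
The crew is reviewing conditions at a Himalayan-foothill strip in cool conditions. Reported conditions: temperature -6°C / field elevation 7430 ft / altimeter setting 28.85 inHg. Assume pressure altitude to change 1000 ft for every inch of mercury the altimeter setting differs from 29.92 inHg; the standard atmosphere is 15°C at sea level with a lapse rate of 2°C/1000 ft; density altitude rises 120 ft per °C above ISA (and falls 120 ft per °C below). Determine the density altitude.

8020 ft

Pressure altitude = 7430 + (29.92 − 28.85) × 1000 = 7430 + (+1070) = 8500 ft.
ISA temperature at 8500 ft = 15 − 2 × (8500/1000) = -2°C.
ISA deviation = -6 − (-2) = -4°C.
Density altitude = 8500 + 120 × (-4) = 8020 ft.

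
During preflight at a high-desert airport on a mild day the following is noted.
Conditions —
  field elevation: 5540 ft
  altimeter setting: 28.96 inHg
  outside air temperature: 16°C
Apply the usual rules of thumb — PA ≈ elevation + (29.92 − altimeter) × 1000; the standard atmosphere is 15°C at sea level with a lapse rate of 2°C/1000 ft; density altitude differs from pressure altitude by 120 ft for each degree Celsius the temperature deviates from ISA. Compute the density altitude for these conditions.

8180 ft

Pressure altitude = 5540 + (29.92 − 28.96) × 1000 = 5540 + (+960) = 6500 ft.
ISA temperature at 6500 ft = 15 − 2 × (6500/1000) = 2°C.
ISA deviation = 16 − 2 = +14°C.
Density altitude = 6500 + 120 × (14) = 8180 ft.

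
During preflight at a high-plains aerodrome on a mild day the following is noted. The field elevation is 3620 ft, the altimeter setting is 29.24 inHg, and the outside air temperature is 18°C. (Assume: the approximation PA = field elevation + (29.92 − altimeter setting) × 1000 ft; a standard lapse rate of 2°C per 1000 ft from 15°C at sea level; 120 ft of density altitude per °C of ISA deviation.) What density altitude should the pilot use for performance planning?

5692 ft

Pressure altitude = 3620 + (29.92 − 29.24) × 1000 = 3620 + (+680) = 4300 ft.
ISA temperature at 4300 ft = 15 − 2 × (4300/1000) = 6.4°C.
ISA deviation = 18 − 6.4 = +11.6°C.
Density altitude = 4300 + 120 × (11.6) = 5692 ft.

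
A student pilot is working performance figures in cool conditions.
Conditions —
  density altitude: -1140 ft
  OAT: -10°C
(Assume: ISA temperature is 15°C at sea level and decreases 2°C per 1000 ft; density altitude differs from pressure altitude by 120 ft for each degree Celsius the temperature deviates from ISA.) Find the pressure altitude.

DA = PA + 120 × (OAT − (15 − 2·PA/1000)) = PA + 120·OAT − 1800 + 0.24·PA = 1.24·PA + 120·OAT − 1800.
So 1.24·PA = -1140 − 120 × (-10) + 1800 = 1860.
PA = 1860 / 1.24 = 1500 ft.

1500 ft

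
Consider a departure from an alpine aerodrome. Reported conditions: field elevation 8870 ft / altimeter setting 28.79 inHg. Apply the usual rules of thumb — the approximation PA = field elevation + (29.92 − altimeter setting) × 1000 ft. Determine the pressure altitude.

Pressure correction = (29.92 − 28.79) × 1000 = +1130 ft.
Pressure altitude = 8870 + (+1130) = 10000 ft.

10000 ft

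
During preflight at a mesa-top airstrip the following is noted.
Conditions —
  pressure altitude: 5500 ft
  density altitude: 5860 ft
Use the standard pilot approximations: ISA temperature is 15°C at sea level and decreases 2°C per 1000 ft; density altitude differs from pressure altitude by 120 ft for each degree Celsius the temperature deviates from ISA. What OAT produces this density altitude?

7°C

Density altitude − pressure altitude = 5860 − 5500 = +360 ft.
At 120 ft/°C that is an ISA deviation of 360/120 = +3°C.
ISA temperature at 5500 ft = 15 − 2 × (5500/1000) = 4°C.
OAT = ISA + deviation = 4 + (+3) = 7°C.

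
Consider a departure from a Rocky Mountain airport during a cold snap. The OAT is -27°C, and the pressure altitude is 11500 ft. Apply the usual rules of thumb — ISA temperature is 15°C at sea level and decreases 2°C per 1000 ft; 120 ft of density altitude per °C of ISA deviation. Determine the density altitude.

9220 ft

ISA temperature at 11500 ft = 15 − 2 × (11500/1000) = -8°C.
ISA deviation = -27 − (-8) = -19°C.
Density altitude = 11500 + 120 × (-19) = 11500 + (-2280) = 9220 ft.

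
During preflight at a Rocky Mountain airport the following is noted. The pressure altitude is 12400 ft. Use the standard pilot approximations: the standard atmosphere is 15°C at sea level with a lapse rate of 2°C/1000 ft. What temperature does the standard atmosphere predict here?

-9.8°C

ISA temperature = 15 − 2 × (12400/1000) = 15 − 24.8 = -9.8°C.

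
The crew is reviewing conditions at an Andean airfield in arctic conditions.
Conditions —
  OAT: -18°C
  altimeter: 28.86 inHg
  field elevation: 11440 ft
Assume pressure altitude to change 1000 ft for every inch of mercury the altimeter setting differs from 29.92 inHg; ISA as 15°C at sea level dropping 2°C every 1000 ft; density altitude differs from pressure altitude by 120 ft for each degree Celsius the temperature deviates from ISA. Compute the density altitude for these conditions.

Pressure altitude = 11440 + (29.92 − 28.86) × 1000 = 11440 + (+1060) = 12500 ft.
ISA temperature at 12500 ft = 15 − 2 × (12500/1000) = -10°C.
ISA deviation = -18 − (-10) = -8°C.
Density altitude = 12500 + 120 × (-8) = 11540 ft.

11540 ft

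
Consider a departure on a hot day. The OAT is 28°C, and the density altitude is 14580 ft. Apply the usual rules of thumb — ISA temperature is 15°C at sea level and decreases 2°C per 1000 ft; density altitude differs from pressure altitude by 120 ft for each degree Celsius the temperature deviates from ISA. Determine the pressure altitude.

DA = PA + 120 × (OAT − (15 − 2·PA/1000)) = PA + 120·OAT − 1800 + 0.24·PA = 1.24·PA + 120·OAT − 1800.
So 1.24·PA = 14580 − 120 × 28 + 1800 = 13020.
PA = 13020 / 1.24 = 10500 ft.

10500 ft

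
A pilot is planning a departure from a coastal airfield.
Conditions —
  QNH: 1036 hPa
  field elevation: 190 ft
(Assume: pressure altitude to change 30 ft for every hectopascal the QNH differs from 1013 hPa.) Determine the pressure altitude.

-500 ft

Pressure correction = (1013 − 1036) × 30 = -690 ft.
Pressure altitude = 190 + (-690) = -500 ft.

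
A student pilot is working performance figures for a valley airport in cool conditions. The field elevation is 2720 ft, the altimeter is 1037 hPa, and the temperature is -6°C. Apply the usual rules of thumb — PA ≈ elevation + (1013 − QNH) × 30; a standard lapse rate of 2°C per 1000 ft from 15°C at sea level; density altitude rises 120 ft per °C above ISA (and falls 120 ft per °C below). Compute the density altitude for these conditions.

-40 ft

Pressure altitude = 2720 + (1013 − 1037) × 30 = 2720 + (-720) = 2000 ft.
ISA temperature at 2000 ft = 15 − 2 × (2000/1000) = 11°C.
ISA deviation = -6 − 11 = -17°C.
Density altitude = 2000 + 120 × (-17) = -40 ft.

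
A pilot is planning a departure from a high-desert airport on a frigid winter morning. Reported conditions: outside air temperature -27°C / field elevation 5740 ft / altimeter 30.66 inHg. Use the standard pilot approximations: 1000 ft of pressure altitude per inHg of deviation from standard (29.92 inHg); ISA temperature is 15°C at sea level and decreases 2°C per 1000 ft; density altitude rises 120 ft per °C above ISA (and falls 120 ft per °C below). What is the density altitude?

1160 ft

Pressure altitude = 5740 + (29.92 − 30.66) × 1000 = 5740 + (-740) = 5000 ft.
ISA temperature at 5000 ft = 15 − 2 × (5000/1000) = 5°C.
ISA deviation = -27 − 5 = -32°C.
Density altitude = 5000 + 120 × (-32) = 1160 ft.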